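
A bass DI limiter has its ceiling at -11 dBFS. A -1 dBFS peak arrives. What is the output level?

-11 dBFS

A brickwall limiter is an ∞:1 compressor: any input above the ceiling is clamped to -11 dBFS.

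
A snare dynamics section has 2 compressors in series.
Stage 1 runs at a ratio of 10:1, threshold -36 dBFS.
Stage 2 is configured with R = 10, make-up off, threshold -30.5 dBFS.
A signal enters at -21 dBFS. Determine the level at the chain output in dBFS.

-34.5 dBFS

Stage 1: overshoot 15 dB → 15/10 = 1.5 dB → -34.5 dBFS.
Stage 2: -34.5 dBFS ≤ -30.5 dBFS, so stage 2 doesn't engage; output -34.5 dBFS.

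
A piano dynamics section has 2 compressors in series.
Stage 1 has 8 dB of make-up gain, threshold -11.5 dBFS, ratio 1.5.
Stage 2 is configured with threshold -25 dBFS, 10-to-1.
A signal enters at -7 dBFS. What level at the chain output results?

Stage 1: overshoot 4.5 dB → 4.5/1.5 = 3 dB → -8.5 dBFS; +8 dB make-up → -0.5 dBFS.
Stage 2: 24.5 dB above -25 dBFS, reduced 10:1 to 2.45 dB above → -22.55 dBFS.

-22.55 dBFS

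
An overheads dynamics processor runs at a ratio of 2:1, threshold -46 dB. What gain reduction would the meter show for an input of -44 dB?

1 dB

Overshoot = -44 − (-46) = 2 dB.
After 2:1 compression the overshoot becomes 2/2 = 1 dB.
GR = overshoot in − overshoot out = 2 − 1 = 1 dB.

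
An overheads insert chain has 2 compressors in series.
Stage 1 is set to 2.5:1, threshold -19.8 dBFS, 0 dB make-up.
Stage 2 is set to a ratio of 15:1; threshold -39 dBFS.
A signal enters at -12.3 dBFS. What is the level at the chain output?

-37.52 dBFS

Stage 1: -12.3 dBFS is 7.5 dB over -19.8 dBFS; at 2.5:1 that becomes 3 dB over, giving -16.8 dBFS.
Stage 2: overshoot 22.2 dB → 22.2/15 = 1.48 dB → -37.52 dBFS.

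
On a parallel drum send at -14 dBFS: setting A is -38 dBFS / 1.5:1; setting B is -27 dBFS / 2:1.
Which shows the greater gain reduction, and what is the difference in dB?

A: overshoot 24 dB → output overshoot 16 dB → GR 8 dB.
B: overshoot 13 dB → output overshoot 6.5 dB → GR 6.5 dB.
A applies 1.5 dB more gain reduction.

A, by 1.5 dB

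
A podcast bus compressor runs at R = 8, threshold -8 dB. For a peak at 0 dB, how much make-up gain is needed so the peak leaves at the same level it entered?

Overshoot 8 dB → 8/8 = 1 dB after compression, so the compressed level is -8 + 1 = -7 dB.
Make-up = target − compressed = 0 − (-7) = 7 dB.

7 dB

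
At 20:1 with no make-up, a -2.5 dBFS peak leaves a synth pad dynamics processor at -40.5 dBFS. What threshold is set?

-42.5 dBFS

Gain reduction = -2.5 − (-40.5) = 38 dB; output overshoot = GR / (R − 1) = 38 / 19 = 2 dB.
Threshold = output − output overshoot = -40.5 − 2 = -42.5 dBFS.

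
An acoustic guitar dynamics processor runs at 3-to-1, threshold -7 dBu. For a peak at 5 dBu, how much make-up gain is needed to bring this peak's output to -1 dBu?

2 dB

Overshoot 12 dB → 12/3 = 4 dB after compression, so the compressed level is -7 + 4 = -3 dBu.
Make-up = target − compressed = -1 − (-3) = 2 dB.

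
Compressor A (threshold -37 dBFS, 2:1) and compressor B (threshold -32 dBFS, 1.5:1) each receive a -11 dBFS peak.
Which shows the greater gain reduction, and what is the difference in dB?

A, by 6 dB

A: 26 dB over, compressed to 13 dB over, so 13 dB of GR.
B: 21 dB over, compressed to 14 dB over, so 7 dB of GR.
A applies 6 dB more gain reduction.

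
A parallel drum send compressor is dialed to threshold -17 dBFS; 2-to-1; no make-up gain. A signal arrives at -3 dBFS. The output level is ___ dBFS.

-10 dBFS

The input is 14 dB above the -17 dBFS threshold.
The 14 dB excess becomes 7 dB after 2:1 reduction.
So the level is -17 + 7 = -10 dBFS.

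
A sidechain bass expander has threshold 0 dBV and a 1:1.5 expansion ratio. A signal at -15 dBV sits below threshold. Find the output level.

-22.5 dBV

Undershoot = 0 − (-15) = 15 dB.
At 1:1.5, that expands to 22.5 dB under threshold.
Output = 0 − 22.5 = -22.5 dBV.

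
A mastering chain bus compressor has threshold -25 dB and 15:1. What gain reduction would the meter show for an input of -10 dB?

14 dB

Overshoot = -10 − (-25) = 15 dB.
After 15:1 compression the overshoot becomes 15/15 = 1 dB.
So the signal is attenuated by 15 − 1 = 14 dB.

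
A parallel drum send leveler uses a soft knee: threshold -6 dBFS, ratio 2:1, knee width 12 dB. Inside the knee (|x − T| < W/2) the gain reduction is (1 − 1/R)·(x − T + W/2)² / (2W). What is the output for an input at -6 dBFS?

x − T + W/2 = -6 − (-6) + 6 = 6.
GR = (1 − 1/2) × 6² / 24 = 0.5 × 36 / 24 = 0.75 dB.
Output = -6 − 0.75 = -6.75 dBFS.

-6.75 dBFS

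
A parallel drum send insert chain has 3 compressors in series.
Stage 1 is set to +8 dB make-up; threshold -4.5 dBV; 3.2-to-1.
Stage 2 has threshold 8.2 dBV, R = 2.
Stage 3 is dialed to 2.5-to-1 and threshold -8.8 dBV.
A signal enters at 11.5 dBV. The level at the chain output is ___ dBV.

-1.94 dBV

Stage 1: overshoot 16 dB → 16/3.2 = 5 dB → 0.5 dBV; +8 dB make-up → 8.5 dBV.
Stage 2: 8.5 dBV is 0.3 dB over 8.2 dBV; at 2:1 that becomes 0.15 dB over, giving 8.35 dBV.
Stage 3: 8.35 dBV is 17.15 dB over -8.8 dBV; at 2.5:1 that becomes 6.86 dB over, giving -1.94 dBV.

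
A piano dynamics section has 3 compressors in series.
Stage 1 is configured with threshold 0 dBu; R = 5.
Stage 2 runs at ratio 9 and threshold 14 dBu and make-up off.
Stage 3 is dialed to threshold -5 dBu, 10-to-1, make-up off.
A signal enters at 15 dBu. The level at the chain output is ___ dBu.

Stage 1: 15 dB above 0 dBu, reduced 5:1 to 3 dB above → 3 dBu.
Stage 2: 3 dBu is at or below the 14 dBu threshold — no compression; output 3 dBu.
Stage 3: overshoot 8 dB → 8/10 = 0.8 dB → -4.2 dBu.

-4.2 dBu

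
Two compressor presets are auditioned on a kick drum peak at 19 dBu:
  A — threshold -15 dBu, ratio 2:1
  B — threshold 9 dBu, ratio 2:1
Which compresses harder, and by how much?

A, by 12 dB

A: 34 dB over, compressed to 17 dB over, so 17 dB of GR.
B: 10 dB over, compressed to 5 dB over, so 5 dB of GR.
Difference: 12 dB in favour of A.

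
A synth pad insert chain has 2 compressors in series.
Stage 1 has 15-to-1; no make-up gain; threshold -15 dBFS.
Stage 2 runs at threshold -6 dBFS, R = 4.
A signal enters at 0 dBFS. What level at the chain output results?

-14 dBFS

Stage 1: overshoot 15 dB → 15/15 = 1 dB → -14 dBFS.
Stage 2: -14 dBFS is at or below the -6 dBFS threshold — no compression; output -14 dBFS.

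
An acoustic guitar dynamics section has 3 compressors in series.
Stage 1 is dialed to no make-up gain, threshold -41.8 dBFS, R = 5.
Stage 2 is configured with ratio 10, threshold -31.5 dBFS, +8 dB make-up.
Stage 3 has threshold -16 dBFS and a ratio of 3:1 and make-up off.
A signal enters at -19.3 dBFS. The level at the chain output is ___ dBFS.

-29.3 dBFS

Stage 1: overshoot 22.5 dB → 22.5/5 = 4.5 dB → -37.3 dBFS.
Stage 2: -37.3 dBFS is at or below the -31.5 dBFS threshold — no compression; make-up brings it to -29.3 dBFS.
Stage 3: -29.3 dBFS is at or below the -16 dBFS threshold — no compression; output -29.3 dBFS.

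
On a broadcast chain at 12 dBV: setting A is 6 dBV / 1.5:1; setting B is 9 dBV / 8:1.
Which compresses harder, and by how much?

B, by 0.625 dB

A: GR = 6 − 6/1.5 = 2 dB.
B: GR = 3 − 3/8 = 2.625 dB.
Difference: 0.625 dB in favour of B.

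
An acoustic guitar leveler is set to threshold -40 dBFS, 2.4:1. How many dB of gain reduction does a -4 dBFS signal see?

21 dB

The signal is 36 dB above threshold.
At 2.4:1, output sits 36/2.4 = 15 dB above threshold.
Gain reduction = 36 − 15 = 21 dB.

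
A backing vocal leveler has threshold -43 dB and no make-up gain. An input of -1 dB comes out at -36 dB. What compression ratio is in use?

6:1

Input overshoot = -1 − (-43) = 42 dB; output overshoot = -36 − (-43) = 7 dB.
Ratio = 42 / 7 = 6.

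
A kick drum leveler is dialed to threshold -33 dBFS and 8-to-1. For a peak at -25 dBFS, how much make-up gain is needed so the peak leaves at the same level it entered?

Without make-up, output = threshold + overshoot/8 = -33 + 1 = -32 dBFS.
Gap to target: 7 dB.

7 dB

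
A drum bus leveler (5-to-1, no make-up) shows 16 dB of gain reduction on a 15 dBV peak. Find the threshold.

-5 dBV

Input is 20 dB above T (since output overshoot × R = input overshoot: (-1 − T)·5 = 15 − T gives T = -5 dBV).
Check: -5 + (15 − (-5))/5 = -5 + 4 = -1 dBV. ✓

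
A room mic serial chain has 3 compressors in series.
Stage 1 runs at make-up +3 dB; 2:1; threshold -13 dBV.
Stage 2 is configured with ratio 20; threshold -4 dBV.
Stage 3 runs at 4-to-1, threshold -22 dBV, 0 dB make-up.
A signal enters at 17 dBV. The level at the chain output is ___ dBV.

-17.3875 dBV

Stage 1: 30 dB above -13 dBV, reduced 2:1 to 15 dB above → 2 dBV; +3 dB make-up → 5 dBV.
Stage 2: 5 dBV is 9 dB over -4 dBV; at 20:1 that becomes 0.45 dB over, giving -3.55 dBV.
Stage 3: 18.45 dB above -22 dBV, reduced 4:1 to 4.6125 dB above → -17.3875 dBV.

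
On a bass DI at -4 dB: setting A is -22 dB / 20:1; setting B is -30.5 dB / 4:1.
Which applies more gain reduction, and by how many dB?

A: GR = 18 − 18/20 = 17.1 dB.
B: GR = 26.5 − 26.5/4 = 19.875 dB.
Difference: 2.775 dB in favour of B.

B, by 2.775 dB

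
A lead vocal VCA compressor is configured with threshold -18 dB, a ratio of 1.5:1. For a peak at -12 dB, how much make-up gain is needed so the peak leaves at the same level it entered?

Without make-up, output = threshold + overshoot/1.5 = -18 + 4 = -14 dB.
Gap to target: 2 dB.

2 dB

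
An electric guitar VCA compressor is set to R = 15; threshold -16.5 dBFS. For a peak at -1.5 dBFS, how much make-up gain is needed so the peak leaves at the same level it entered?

14 dB

Overshoot 15 dB → 15/15 = 1 dB after compression, so the compressed level is -16.5 + 1 = -15.5 dBFS.
Make-up = target − compressed = -1.5 − (-15.5) = 14 dB.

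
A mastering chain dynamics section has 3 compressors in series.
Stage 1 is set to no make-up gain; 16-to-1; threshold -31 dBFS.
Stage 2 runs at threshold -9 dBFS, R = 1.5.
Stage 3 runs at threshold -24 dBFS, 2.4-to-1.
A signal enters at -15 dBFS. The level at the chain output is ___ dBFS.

-30 dBFS

Stage 1: -15 dBFS is 16 dB over -31 dBFS; at 16:1 that becomes 1 dB over, giving -30 dBFS.
Stage 2: -30 dBFS ≤ -9 dBFS, so stage 2 doesn't engage; output -30 dBFS.
Stage 3: -30 dBFS is at or below the -24 dBFS threshold — no compression; output -30 dBFS.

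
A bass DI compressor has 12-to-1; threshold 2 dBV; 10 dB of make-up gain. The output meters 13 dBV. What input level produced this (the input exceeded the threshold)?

Remove make-up: 13 − 10 = 3 dBV.
That's 1 dB above the 2 dBV threshold.
Before 12:1 compression the overshoot was 1 × 12 = 12 dB, so input = 2 + 12 = 14 dBV.

14 dBV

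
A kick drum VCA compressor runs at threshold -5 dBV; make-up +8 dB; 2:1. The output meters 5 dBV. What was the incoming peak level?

Before make-up, the level was 5 − 8 = -3 dBV.
Post-compression overshoot = -3 − (-5) = 2 dB.
Input overshoot = R × output overshoot = 4 dB → input = -5 + 4 = -1 dBV.

-1 dBV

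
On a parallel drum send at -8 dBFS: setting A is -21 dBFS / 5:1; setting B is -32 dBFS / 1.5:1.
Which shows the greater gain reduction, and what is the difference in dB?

A: overshoot 13 dB → output overshoot 2.6 dB → GR 10.4 dB.
B: overshoot 24 dB → output overshoot 16 dB → GR 8 dB.
Difference: 2.4 dB in favour of A.

A, by 2.4 dB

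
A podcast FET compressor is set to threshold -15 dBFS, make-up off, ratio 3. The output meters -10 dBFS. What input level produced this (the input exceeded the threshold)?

0 dBFS

Post-compression overshoot = -10 − (-15) = 5 dB.
Before 3:1 compression the overshoot was 5 × 3 = 15 dB, so input = -15 + 15 = 0 dBFS.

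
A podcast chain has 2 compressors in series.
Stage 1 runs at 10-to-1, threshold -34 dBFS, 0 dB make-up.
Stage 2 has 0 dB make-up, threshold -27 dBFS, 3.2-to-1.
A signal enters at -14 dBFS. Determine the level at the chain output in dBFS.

Stage 1: -14 dBFS is 20 dB over -34 dBFS; at 10:1 that becomes 2 dB over, giving -32 dBFS.
Stage 2: -32 dBFS is at or below the -27 dBFS threshold — no compression; output -32 dBFS.

-32 dBFS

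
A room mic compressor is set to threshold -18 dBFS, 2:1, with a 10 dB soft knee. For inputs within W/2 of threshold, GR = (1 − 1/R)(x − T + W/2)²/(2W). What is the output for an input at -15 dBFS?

-16.6 dBFS

x − T + W/2 = -15 − (-18) + 5 = 8.
GR = (1 − 1/2) × 8² / 20 = 0.5 × 64 / 20 = 1.6 dB.
Output = -15 − 1.6 = -16.6 dBFS.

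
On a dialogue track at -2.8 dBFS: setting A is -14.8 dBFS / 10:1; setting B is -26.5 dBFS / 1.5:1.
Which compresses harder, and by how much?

A: 12 dB over, compressed to 1.2 dB over, so 10.8 dB of GR.
B: 23.7 dB over, compressed to 15.8 dB over, so 7.9 dB of GR.
Difference: 2.9 dB in favour of A.

A, by 2.9 dB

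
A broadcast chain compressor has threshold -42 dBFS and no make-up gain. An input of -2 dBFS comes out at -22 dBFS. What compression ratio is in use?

Input overshoot = -2 − (-42) = 40 dB; output overshoot = -22 − (-42) = 20 dB.
Ratio = 40 / 20 = 2.

2:1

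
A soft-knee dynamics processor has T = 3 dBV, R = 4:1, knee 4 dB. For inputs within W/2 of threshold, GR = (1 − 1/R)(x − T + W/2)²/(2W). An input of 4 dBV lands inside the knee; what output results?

3.15625 dBV

x − T + W/2 = 4 − 3 + 2 = 3.
GR = (1 − 1/4) × 3² / 8 = 0.75 × 9 / 8 = 0.84375 dB.
Output = 4 − 0.84375 = 3.15625 dBV.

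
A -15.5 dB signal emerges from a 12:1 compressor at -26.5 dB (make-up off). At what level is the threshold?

-27.5 dB

Let T be the threshold. Output overshoot = (input overshoot)/R, so -26.5 − T = (-15.5 − T)/12.
12·(-26.5 − T) = -15.5 − T → 11·T = -318 − (-15.5) = -302.5.
T = -302.5/11 = -27.5 dB.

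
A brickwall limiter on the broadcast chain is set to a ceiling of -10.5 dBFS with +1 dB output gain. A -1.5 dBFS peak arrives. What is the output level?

At ∞:1, everything above -10.5 dBFS is held at the ceiling.
Output gain then adds 1 dB: -10.5 + 1 = -9.5 dBFS.

-9.5 dBFS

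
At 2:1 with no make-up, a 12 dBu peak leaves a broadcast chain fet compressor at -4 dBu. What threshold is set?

-20 dBu

Gain reduction = 12 − (-4) = 16 dB; output overshoot = GR / (R − 1) = 16 / 1 = 16 dB.
Threshold = output − output overshoot = -4 − 16 = -20 dBu.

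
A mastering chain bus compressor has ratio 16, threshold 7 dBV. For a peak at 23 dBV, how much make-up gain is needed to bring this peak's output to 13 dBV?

The peak compresses to 7 + 16/16 = 8 dBV.
To reach 13 dBV requires 13 − 8 = 5 dB of make-up.

5 dB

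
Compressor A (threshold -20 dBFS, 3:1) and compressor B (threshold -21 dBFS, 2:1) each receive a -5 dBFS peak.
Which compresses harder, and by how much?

A, by 2 dB

A: overshoot 15 dB → output overshoot 5 dB → GR 10 dB.
B: overshoot 16 dB → output overshoot 8 dB → GR 8 dB.
Difference: 2 dB in favour of A.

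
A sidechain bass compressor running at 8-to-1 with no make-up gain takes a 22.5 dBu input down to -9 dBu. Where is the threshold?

-13.5 dBu

Let T be the threshold. Output overshoot = (input overshoot)/R, so -9 − T = (22.5 − T)/8.
8·(-9 − T) = 22.5 − T → 7·T = -72 − 22.5 = -94.5.
T = -94.5/7 = -13.5 dBu.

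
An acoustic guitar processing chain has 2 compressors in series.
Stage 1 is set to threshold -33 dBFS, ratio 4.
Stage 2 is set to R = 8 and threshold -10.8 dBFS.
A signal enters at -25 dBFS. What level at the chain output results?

-31 dBFS

Stage 1: 8 dB above -33 dBFS, reduced 4:1 to 2 dB above → -31 dBFS.
Stage 2: -31 dBFS is at or below the -10.8 dBFS threshold — no compression; output -31 dBFS.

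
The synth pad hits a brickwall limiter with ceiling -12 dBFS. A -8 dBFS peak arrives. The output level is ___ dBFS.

A brickwall limiter is an ∞:1 compressor: any input above the ceiling is clamped to -12 dBFS.

-12 dBFS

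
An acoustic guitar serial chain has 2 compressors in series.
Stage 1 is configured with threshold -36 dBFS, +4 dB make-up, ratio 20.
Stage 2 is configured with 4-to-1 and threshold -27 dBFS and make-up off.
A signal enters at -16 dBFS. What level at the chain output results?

Stage 1: -16 dBFS is 20 dB over -36 dBFS; at 20:1 that becomes 1 dB over, giving -35 dBFS; +4 dB make-up → -31 dBFS.
Stage 2: -31 dBFS ≤ -27 dBFS, so stage 2 doesn't engage; output -31 dBFS.

-31 dBFS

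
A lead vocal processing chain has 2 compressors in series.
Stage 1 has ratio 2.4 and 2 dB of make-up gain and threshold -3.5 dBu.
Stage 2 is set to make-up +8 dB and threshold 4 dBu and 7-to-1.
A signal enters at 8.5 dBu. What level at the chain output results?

Stage 1: overshoot 12 dB → 12/2.4 = 5 dB → 1.5 dBu; +2 dB make-up → 3.5 dBu.
Stage 2: below threshold (3.5 ≤ 4); passes unchanged; make-up brings it to 11.5 dBu.

11.5 dBu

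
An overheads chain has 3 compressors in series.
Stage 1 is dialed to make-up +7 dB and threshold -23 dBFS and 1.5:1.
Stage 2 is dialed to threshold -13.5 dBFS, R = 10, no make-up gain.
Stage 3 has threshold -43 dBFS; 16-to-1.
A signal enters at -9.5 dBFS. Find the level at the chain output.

-41.115625 dBFS

Stage 1: overshoot 13.5 dB → 13.5/1.5 = 9 dB → -14 dBFS; +7 dB make-up → -7 dBFS.
Stage 2: overshoot 6.5 dB → 6.5/10 = 0.65 dB → -12.85 dBFS.
Stage 3: overshoot 30.15 dB → 30.15/16 = 1.884375 dB → -41.115625 dBFS.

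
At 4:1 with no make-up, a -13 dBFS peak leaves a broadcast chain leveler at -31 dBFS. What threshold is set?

-37 dBFS

Let T be the threshold. Output overshoot = (input overshoot)/R, so -31 − T = (-13 − T)/4.
4·(-31 − T) = -13 − T → 3·T = -124 − (-13) = -111.
T = -111/3 = -37 dBFS.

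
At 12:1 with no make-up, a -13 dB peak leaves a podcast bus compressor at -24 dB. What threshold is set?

-25 dB

Gain reduction = -13 − (-24) = 11 dB; output overshoot = GR / (R − 1) = 11 / 11 = 1 dB.
Threshold = output − output overshoot = -24 − 1 = -25 dB.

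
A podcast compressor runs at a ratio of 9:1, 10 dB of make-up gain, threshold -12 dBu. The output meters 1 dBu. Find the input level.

Stripping the +10 dB make-up gives -9 dBu at the gain stage.
Post-compression overshoot = -9 − (-12) = 3 dB.
Input overshoot = R × output overshoot = 27 dB → input = -12 + 27 = 15 dBu.

15 dBu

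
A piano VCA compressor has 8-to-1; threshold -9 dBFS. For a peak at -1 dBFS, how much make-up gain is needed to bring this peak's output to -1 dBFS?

7 dB

The peak compresses to -9 + 8/8 = -8 dBFS.
To reach -1 dBFS requires -1 − (-8) = 7 dB of make-up.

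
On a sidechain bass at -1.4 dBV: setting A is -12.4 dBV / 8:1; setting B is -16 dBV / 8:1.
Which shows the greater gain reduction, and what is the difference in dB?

A: overshoot 11 dB → output overshoot 1.375 dB → GR 9.625 dB.
B: overshoot 14.6 dB → output overshoot 1.825 dB → GR 12.775 dB.
Difference: 3.15 dB in favour of B.

B, by 3.15 dB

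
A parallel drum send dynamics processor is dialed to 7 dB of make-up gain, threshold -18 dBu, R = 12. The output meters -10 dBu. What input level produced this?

Stripping the +7 dB make-up gives -17 dBu at the gain stage.
The compressed level sits -17 − (-18) = 1 dB over threshold.
Undo the ratio: input overshoot = 1 × 12 = 12 dB, giving input = -6 dBu.

-6 dBu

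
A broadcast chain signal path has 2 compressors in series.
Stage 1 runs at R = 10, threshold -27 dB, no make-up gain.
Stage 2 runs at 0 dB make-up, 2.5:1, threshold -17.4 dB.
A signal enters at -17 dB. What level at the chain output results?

Stage 1: 10 dB above -27 dB, reduced 10:1 to 1 dB above → -26 dB.
Stage 2: -26 dB ≤ -17.4 dB, so stage 2 doesn't engage; output -26 dB.

-26 dB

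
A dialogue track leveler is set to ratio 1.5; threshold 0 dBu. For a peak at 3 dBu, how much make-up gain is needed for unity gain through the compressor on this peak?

1 dB

Overshoot 3 dB → 3/1.5 = 2 dB after compression, so the compressed level is 0 + 2 = 2 dBu.
Make-up = target − compressed = 3 − 2 = 1 dB.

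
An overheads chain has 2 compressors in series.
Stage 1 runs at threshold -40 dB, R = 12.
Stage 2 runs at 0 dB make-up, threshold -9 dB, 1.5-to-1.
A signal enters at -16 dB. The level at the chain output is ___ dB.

-38 dB

Stage 1: 24 dB above -40 dB, reduced 12:1 to 2 dB above → -38 dB.
Stage 2: below threshold (-38 ≤ -9); passes unchanged; output -38 dB.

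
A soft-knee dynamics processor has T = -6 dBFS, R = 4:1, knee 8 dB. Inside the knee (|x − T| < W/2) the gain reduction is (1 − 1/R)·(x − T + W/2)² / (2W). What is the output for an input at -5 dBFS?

x − T + W/2 = -5 − (-6) + 4 = 5.
GR = (1 − 1/4) × 5² / 16 = 0.75 × 25 / 16 = 1.171875 dB.
Output = -5 − 1.171875 = -6.171875 dBFS.

-6.171875 dBFS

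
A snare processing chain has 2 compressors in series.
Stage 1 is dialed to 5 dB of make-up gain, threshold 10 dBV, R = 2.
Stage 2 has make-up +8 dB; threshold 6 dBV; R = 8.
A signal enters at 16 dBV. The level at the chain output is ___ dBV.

Stage 1: 16 dBV is 6 dB over 10 dBV; at 2:1 that becomes 3 dB over, giving 13 dBV; +5 dB make-up → 18 dBV.
Stage 2: overshoot 12 dB → 12/8 = 1.5 dB → 7.5 dBV; +8 dB make-up → 15.5 dBV.

15.5 dBV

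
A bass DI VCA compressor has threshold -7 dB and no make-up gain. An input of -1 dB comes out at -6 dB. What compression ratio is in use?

Input overshoot = -1 − (-7) = 6 dB; output overshoot = -6 − (-7) = 1 dB.
Ratio = 6 / 1 = 6.

6:1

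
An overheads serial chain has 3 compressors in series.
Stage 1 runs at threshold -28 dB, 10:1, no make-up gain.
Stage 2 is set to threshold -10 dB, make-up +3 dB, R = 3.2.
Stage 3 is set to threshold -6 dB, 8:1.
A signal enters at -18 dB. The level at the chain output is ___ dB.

Stage 1: 10 dB above -28 dB, reduced 10:1 to 1 dB above → -27 dB.
Stage 2: below threshold (-27 ≤ -10); passes unchanged; make-up brings it to -24 dB.
Stage 3: -24 dB ≤ -6 dB, so stage 3 doesn't engage; output -24 dB.

-24 dB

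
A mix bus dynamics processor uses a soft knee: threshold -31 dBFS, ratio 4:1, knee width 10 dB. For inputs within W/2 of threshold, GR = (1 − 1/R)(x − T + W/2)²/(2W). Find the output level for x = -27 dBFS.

x − T + W/2 = -27 − (-31) + 5 = 9.
GR = (1 − 1/4) × 9² / 20 = 0.75 × 81 / 20 = 3.0375 dB.
Output = -27 − 3.0375 = -30.0375 dBFS.

-30.0375 dBFS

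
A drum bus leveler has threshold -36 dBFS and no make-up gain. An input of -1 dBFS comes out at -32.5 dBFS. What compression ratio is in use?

Input overshoot = -1 − (-36) = 35 dB; output overshoot = -32.5 − (-36) = 3.5 dB.
Ratio = 35 / 3.5 = 10.

10:1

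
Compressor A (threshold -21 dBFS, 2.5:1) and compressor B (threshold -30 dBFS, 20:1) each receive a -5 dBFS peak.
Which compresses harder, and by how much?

A: 16 dB over, compressed to 6.4 dB over, so 9.6 dB of GR.
B: 25 dB over, compressed to 1.25 dB over, so 23.75 dB of GR.
Difference: 14.15 dB in favour of B.

B, by 14.15 dB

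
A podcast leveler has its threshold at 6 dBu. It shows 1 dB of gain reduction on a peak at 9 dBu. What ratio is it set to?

1.5:1

Input overshoot = 9 − 6 = 3 dB.
Output overshoot = 3 − 1 = 2 dB.
Ratio = input overshoot / output overshoot = 3 / 2 = 1.5.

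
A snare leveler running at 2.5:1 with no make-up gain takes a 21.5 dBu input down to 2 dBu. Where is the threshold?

-11 dBu

Gain reduction = 21.5 − 2 = 19.5 dB; output overshoot = GR / (R − 1) = 19.5 / 1.5 = 13 dB.
Threshold = output − output overshoot = 2 − 13 = -11 dBu.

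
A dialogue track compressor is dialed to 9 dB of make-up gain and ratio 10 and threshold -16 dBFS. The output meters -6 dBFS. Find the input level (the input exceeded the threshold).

Before make-up, the level was -6 − 9 = -15 dBFS.
That's 1 dB above the -16 dBFS threshold.
Undo the ratio: input overshoot = 1 × 10 = 10 dB, giving input = -6 dBFS.

-6 dBFS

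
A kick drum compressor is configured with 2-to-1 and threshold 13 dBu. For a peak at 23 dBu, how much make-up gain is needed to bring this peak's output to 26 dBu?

Without make-up, output = threshold + overshoot/2 = 13 + 5 = 18 dBu.
Gap to target: 8 dB.

8 dB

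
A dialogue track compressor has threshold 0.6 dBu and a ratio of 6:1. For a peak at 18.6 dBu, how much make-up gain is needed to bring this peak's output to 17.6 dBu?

Without make-up, output = threshold + overshoot/6 = 0.6 + 3 = 3.6 dBu.
Gap to target: 14 dB.

14 dB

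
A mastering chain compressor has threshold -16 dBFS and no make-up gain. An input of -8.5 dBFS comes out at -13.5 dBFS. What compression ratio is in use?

3:1

Input overshoot = -8.5 − (-16) = 7.5 dB; output overshoot = -13.5 − (-16) = 2.5 dB.
Ratio = 7.5 / 2.5 = 3.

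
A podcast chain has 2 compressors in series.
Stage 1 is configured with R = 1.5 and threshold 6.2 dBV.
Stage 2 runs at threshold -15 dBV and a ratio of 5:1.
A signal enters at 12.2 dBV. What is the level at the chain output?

-9.96 dBV

Stage 1: 12.2 dBV is 6 dB over 6.2 dBV; at 1.5:1 that becomes 4 dB over, giving 10.2 dBV.
Stage 2: 25.2 dB above -15 dBV, reduced 5:1 to 5.04 dB above → -9.96 dBV.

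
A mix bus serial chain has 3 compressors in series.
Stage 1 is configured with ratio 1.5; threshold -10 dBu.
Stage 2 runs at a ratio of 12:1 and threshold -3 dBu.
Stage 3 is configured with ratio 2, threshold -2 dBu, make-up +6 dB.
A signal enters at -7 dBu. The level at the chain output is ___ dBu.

-2 dBu

Stage 1: 3 dB above -10 dBu, reduced 1.5:1 to 2 dB above → -8 dBu.
Stage 2: -8 dBu ≤ -3 dBu, so stage 2 doesn't engage; output -8 dBu.
Stage 3: -8 dBu is at or below the -2 dBu threshold — no compression; make-up brings it to -2 dBu.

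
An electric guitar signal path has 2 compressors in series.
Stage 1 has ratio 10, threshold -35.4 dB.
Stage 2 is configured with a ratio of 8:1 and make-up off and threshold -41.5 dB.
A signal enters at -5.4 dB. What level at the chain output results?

-40.3625 dB

Stage 1: -5.4 dB is 30 dB over -35.4 dB; at 10:1 that becomes 3 dB over, giving -32.4 dB.
Stage 2: overshoot 9.1 dB → 9.1/8 = 1.1375 dB → -40.3625 dB.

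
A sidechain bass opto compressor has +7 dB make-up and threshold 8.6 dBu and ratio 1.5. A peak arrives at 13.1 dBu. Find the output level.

Overshoot: 13.1 − 8.6 = 4.5 dB.
The 4.5 dB excess becomes 3 dB after 1.5:1 reduction.
Output = 8.6 + 3 = 11.6 dBu; make-up adds 7 dB, giving 18.6 dBu.

18.6 dBu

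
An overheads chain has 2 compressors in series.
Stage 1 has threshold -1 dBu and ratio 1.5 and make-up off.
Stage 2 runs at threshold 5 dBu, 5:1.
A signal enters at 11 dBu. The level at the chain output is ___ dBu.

5.4 dBu

Stage 1: 12 dB above -1 dBu, reduced 1.5:1 to 8 dB above → 7 dBu.
Stage 2: 2 dB above 5 dBu, reduced 5:1 to 0.4 dB above → 5.4 dBu.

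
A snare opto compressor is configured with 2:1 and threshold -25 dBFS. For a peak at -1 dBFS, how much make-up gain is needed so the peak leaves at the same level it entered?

12 dB

Without make-up, output = threshold + overshoot/2 = -25 + 12 = -13 dBFS.
Gap to target: 12 dB.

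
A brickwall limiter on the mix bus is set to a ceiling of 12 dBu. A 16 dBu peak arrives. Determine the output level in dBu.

At ∞:1, everything above 12 dBu is held at the ceiling.

12 dBu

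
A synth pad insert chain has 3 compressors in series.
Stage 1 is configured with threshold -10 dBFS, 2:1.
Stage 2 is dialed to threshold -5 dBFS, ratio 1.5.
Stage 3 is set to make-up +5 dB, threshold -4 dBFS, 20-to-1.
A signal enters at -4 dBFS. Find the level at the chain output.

-2 dBFS

Stage 1: overshoot 6 dB → 6/2 = 3 dB → -7 dBFS.
Stage 2: below threshold (-7 ≤ -5); passes unchanged; output -7 dBFS.
Stage 3: -7 dBFS ≤ -4 dBFS, so stage 3 doesn't engage; make-up brings it to -2 dBFS.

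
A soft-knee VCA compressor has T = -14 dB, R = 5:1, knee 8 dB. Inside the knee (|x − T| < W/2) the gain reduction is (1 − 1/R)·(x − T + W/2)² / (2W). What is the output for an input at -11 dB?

-13.45 dB

x − T + W/2 = -11 − (-14) + 4 = 7.
GR = (1 − 1/5) × 7² / 16 = 0.8 × 49 / 16 = 2.45 dB.
Output = -11 − 2.45 = -13.45 dB.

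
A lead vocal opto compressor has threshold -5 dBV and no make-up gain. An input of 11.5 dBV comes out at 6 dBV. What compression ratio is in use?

1.5:1

Input overshoot = 11.5 − (-5) = 16.5 dB; output overshoot = 6 − (-5) = 11 dB.
Ratio = 16.5 / 11 = 1.5.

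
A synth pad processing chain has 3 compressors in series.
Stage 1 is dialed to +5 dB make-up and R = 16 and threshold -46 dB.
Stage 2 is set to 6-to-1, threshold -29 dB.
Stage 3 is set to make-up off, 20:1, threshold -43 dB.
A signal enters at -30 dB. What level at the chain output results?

Stage 1: overshoot 16 dB → 16/16 = 1 dB → -45 dB; +5 dB make-up → -40 dB.
Stage 2: -40 dB ≤ -29 dB, so stage 2 doesn't engage; output -40 dB.
Stage 3: -40 dB is 3 dB over -43 dB; at 20:1 that becomes 0.15 dB over, giving -42.85 dB.

-42.85 dB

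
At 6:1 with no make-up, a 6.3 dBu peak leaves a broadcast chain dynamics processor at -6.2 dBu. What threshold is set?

-8.7 dBu

Input is 15 dB above T (since output overshoot × R = input overshoot: (-6.2 − T)·6 = 6.3 − T gives T = -8.7 dBu).
Check: -8.7 + (6.3 − (-8.7))/6 = -8.7 + 2.5 = -6.2 dBu. ✓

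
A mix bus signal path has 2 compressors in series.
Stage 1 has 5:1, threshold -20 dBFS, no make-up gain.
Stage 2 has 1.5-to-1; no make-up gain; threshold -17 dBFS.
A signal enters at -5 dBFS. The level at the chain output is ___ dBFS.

-17 dBFS

Stage 1: -5 dBFS is 15 dB over -20 dBFS; at 5:1 that becomes 3 dB over, giving -17 dBFS.
Stage 2: -17 dBFS is at or below the -17 dBFS threshold — no compression; output -17 dBFS.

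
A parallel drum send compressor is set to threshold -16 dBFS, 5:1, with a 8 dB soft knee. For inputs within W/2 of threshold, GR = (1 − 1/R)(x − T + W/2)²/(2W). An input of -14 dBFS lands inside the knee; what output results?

x − T + W/2 = -14 − (-16) + 4 = 6.
GR = (1 − 1/5) × 6² / 16 = 0.8 × 36 / 16 = 1.8 dB.
Output = -14 − 1.8 = -15.8 dBFS.

-15.8 dBFS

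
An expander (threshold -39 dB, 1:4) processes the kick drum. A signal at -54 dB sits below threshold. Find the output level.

-99 dB

Undershoot = (-39) − (-54) = 15 dB.
At 1:4, that expands to 60 dB under threshold.
Output = -39 − 60 = -99 dB.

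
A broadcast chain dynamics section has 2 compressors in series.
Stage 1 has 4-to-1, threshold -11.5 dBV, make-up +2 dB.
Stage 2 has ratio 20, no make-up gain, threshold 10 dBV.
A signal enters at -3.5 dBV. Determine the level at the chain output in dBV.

Stage 1: 8 dB above -11.5 dBV, reduced 4:1 to 2 dB above → -9.5 dBV; +2 dB make-up → -7.5 dBV.
Stage 2: below threshold (-7.5 ≤ 10); passes unchanged; output -7.5 dBV.

-7.5 dBV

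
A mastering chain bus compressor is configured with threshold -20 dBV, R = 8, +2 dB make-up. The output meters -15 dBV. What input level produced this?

Stripping the +2 dB make-up gives -17 dBV at the gain stage.
Post-compression overshoot = -17 − (-20) = 3 dB.
Before 8:1 compression the overshoot was 3 × 8 = 24 dB, so input = -20 + 24 = 4 dBV.

4 dBV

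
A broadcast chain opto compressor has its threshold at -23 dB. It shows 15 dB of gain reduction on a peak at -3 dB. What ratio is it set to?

4:1

Input overshoot = -3 − (-23) = 20 dB.
Output overshoot = 20 − 15 = 5 dB.
Ratio = input overshoot / output overshoot = 20 / 5 = 4.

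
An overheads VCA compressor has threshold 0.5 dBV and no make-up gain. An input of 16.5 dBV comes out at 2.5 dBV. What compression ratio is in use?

8:1

Input overshoot = 16.5 − 0.5 = 16 dB; output overshoot = 2.5 − 0.5 = 2 dB.
Ratio = 16 / 2 = 8.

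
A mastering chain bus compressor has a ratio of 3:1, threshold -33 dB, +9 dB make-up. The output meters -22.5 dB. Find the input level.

-28.5 dB

Before make-up, the level was -22.5 − 9 = -31.5 dB.
That's 1.5 dB above the -33 dB threshold.
Input overshoot = R × output overshoot = 4.5 dB → input = -33 + 4.5 = -28.5 dB.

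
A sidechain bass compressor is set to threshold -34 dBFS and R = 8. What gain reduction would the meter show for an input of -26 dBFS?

Overshoot = -26 − (-34) = 8 dB.
A 8:1 ratio leaves 1 dB of that excess.
GR = overshoot in − overshoot out = 8 − 1 = 7 dB.

7 dB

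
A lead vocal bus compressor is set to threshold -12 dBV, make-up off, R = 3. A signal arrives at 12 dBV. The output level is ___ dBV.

The input is 24 dB above the -12 dBV threshold.
At 3:1 the overshoot is divided by 3, leaving 8 dB above threshold.
So the level is -12 + 8 = -4 dBV.

-4 dBV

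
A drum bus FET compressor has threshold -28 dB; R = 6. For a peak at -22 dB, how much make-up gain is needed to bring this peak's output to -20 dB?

7 dB

The peak compresses to -28 + 6/6 = -27 dB.
To reach -20 dB requires -20 − (-27) = 7 dB of make-up.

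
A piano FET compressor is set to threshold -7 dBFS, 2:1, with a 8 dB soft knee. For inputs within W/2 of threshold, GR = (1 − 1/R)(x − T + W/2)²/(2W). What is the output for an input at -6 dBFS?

x − T + W/2 = -6 − (-7) + 4 = 5.
GR = (1 − 1/2) × 5² / 16 = 0.5 × 25 / 16 = 0.78125 dB.
Output = -6 − 0.78125 = -6.78125 dBFS.

-6.78125 dBFS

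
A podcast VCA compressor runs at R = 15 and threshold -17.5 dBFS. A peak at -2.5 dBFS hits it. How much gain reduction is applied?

14 dB

The signal is 15 dB above threshold.
After 15:1 compression the overshoot becomes 15/15 = 1 dB.
So the signal is attenuated by 15 − 1 = 14 dB.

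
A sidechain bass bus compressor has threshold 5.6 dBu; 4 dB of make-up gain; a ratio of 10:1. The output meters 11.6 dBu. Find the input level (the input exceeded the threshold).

25.6 dBu

Remove make-up: 11.6 − 4 = 7.6 dBu.
The compressed level sits 7.6 − 5.6 = 2 dB over threshold.
Input overshoot = R × output overshoot = 20 dB → input = 5.6 + 20 = 25.6 dBu.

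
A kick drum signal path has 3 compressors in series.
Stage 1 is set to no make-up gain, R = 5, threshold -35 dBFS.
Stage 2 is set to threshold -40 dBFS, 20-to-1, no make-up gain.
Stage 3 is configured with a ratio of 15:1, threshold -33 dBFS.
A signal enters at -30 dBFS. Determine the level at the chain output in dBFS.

-39.7 dBFS

Stage 1: overshoot 5 dB → 5/5 = 1 dB → -34 dBFS.
Stage 2: 6 dB above -40 dBFS, reduced 20:1 to 0.3 dB above → -39.7 dBFS.
Stage 3: -39.7 dBFS is at or below the -33 dBFS threshold — no compression; output -39.7 dBFS.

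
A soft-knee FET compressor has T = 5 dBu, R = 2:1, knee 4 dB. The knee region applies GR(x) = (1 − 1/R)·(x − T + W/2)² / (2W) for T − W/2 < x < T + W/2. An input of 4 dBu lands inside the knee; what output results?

3.9375 dBu

x − T + W/2 = 4 − 5 + 2 = 1.
GR = (1 − 1/2) × 1² / 8 = 0.5 × 1 / 8 = 0.0625 dB.
Output = 4 − 0.0625 = 3.9375 dBu.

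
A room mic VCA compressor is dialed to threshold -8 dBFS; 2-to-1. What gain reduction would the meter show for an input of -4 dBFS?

2 dB

Overshoot = -4 − (-8) = 4 dB.
After 2:1 compression the overshoot becomes 4/2 = 2 dB.
GR = overshoot in − overshoot out = 4 − 2 = 2 dB.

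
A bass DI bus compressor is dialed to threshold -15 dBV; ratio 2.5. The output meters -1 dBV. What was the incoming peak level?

20 dBV

The compressed level sits -1 − (-15) = 14 dB over threshold.
Undo the ratio: input overshoot = 14 × 2.5 = 35 dB, giving input = 20 dBV.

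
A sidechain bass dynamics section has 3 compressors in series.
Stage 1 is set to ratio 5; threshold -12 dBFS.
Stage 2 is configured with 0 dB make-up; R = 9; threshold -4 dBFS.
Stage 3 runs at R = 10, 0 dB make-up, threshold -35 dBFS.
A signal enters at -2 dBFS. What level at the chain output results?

-32.5 dBFS

Stage 1: 10 dB above -12 dBFS, reduced 5:1 to 2 dB above → -10 dBFS.
Stage 2: -10 dBFS ≤ -4 dBFS, so stage 2 doesn't engage; output -10 dBFS.
Stage 3: 25 dB above -35 dBFS, reduced 10:1 to 2.5 dB above → -32.5 dBFS.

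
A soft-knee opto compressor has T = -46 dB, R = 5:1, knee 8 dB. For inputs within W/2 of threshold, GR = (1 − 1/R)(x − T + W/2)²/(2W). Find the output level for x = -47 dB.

x − T + W/2 = -47 − (-46) + 4 = 3.
GR = (1 − 1/5) × 3² / 16 = 0.8 × 9 / 16 = 0.45 dB.
Output = -47 − 0.45 = -47.45 dB.

-47.45 dB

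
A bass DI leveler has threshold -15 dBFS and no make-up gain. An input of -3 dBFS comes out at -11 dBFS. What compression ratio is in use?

Input overshoot = -3 − (-15) = 12 dB; output overshoot = -11 − (-15) = 4 dB.
Ratio = 12 / 4 = 3.

3:1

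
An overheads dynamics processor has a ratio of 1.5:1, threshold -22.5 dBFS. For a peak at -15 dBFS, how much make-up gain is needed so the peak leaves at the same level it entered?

Overshoot 7.5 dB → 7.5/1.5 = 5 dB after compression, so the compressed level is -22.5 + 5 = -17.5 dBFS.
Make-up = target − compressed = -15 − (-17.5) = 2.5 dB.

2.5 dB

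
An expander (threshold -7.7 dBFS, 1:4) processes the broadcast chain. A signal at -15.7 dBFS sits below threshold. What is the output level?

-39.7 dBFS

Undershoot = (-7.7) − (-15.7) = 8 dB.
At 1:4, that expands to 32 dB under threshold.
Output = -7.7 − 32 = -39.7 dBFS.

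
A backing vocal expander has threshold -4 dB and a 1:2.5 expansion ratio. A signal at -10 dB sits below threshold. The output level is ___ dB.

-19 dB

Below threshold, a 1:2.5 expander applies gain = (2.5−1)×(T − x) of attenuation.
(2.5−1) × 6 = 9 dB, so output = -10 − 9 = -19 dB.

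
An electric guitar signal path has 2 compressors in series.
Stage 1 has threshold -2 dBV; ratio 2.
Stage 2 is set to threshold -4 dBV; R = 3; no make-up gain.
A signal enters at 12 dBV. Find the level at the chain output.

Stage 1: 14 dB above -2 dBV, reduced 2:1 to 7 dB above → 5 dBV.
Stage 2: 9 dB above -4 dBV, reduced 3:1 to 3 dB above → -1 dBV.

-1 dBV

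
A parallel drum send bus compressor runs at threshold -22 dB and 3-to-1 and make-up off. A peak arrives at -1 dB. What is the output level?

-1 dB sits 21 dB over threshold.
3:1 compression reduces that to 21/3 = 7 dB over.
That puts the output at -15 dB.

-15 dB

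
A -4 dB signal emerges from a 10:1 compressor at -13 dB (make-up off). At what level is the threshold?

-14 dB

Gain reduction = -4 − (-13) = 9 dB; output overshoot = GR / (R − 1) = 9 / 9 = 1 dB.
Threshold = output − output overshoot = -13 − 1 = -14 dB.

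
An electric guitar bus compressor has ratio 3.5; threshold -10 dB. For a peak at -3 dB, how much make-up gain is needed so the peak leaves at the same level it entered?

5 dB

Overshoot 7 dB → 7/3.5 = 2 dB after compression, so the compressed level is -10 + 2 = -8 dB.
Make-up = target − compressed = -3 − (-8) = 5 dB.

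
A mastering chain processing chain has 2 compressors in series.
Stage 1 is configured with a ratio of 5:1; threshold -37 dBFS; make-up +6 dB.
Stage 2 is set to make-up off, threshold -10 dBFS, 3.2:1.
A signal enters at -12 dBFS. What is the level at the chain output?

Stage 1: -12 dBFS is 25 dB over -37 dBFS; at 5:1 that becomes 5 dB over, giving -32 dBFS; +6 dB make-up → -26 dBFS.
Stage 2: below threshold (-26 ≤ -10); passes unchanged; output -26 dBFS.

-26 dBFS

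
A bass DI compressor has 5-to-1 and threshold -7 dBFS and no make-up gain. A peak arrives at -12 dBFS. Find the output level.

-12 dBFS

-12 dBFS is 5 dB below the -7 dBFS threshold, so no gain reduction is applied.
Output = input = -12 dBFS.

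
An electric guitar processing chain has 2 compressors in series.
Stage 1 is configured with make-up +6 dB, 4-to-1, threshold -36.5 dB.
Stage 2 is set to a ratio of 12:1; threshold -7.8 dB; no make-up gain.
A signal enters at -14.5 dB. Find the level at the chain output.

-25 dB

Stage 1: overshoot 22 dB → 22/4 = 5.5 dB → -31 dB; +6 dB make-up → -25 dB.
Stage 2: -25 dB is at or below the -7.8 dB threshold — no compression; output -25 dB.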